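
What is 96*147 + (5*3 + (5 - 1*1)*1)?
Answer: 14131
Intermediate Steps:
96*147 + (5*3 + (5 - 1*1)*1) = 14112 + (15 + (5 - 1)*1) = 14112 + (15 + 4*1) = 14112 + (15 + 4) = 14112 + 19 = 14131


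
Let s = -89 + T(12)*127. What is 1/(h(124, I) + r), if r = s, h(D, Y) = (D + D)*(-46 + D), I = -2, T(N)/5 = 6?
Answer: 1/23065 ≈ 4.3356e-5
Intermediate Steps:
T(N) = 30 (T(N) = 5*6 = 30)
h(D, Y) = 2*D*(-46 + D) (h(D, Y) = (2*D)*(-46 + D) = 2*D*(-46 + D))
s = 3721 (s = -89 + 30*127 = -89 + 3810 = 3721)
r = 3721
1/(h(124, I) + r) = 1/(2*124*(-46 + 124) + 3721) = 1/(2*124*78 + 3721) = 1/(19344 + 3721) = 1/23065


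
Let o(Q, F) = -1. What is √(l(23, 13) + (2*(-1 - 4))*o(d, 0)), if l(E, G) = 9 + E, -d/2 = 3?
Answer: √42 ≈ 6.4807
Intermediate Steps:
d = -6 (d = -2*3 = -6)
√(l(23, 13) + (2*(-1 - 4))*o(d, 0)) = √((9 + 23) + (2*(-1 - 4))*(-1)) = √(32 + (2*(-5))*(-1)) = √(32 - 10*(-1)) = √(32 + 10) = √42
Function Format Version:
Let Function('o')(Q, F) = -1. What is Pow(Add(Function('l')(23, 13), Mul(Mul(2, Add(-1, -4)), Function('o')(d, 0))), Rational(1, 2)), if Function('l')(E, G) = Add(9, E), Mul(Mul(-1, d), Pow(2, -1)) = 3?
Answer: Pow(42, Rational(1, 2)) ≈ 6.4807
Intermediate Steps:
d = -6 (d = Mul(-2, 3) = -6)
Pow(Add(Function('l')(23, 13), Mul(Mul(2, Add(-1, -4)), Function('o')(d, 0))), Rational(1, 2)) = Pow(Add(Add(9, 23), Mul(Mul(2, Add(-1, -4)), -1)), Rational(1, 2)) = Pow(Add(32, Mul(Mul(2, -5), -1)), Rational(1, 2)) = Pow(Add(32, Mul(-10, -1)), Rational(1, 2)) = Pow(Add(32, 10), Rational(1, 2)) = Pow(42, Rational(1, 2))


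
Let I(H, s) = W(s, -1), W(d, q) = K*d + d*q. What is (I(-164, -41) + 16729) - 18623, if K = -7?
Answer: -1566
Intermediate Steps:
W(d, q) = -7*d + d*q
I(H, s) = -8*s (I(H, s) = s*(-7 - 1) = s*(-8) = -8*s)
(I(-164, -41) + 16729) - 18623 = (-8*(-41) + 16729) - 18623 = (328 + 16729) - 18623 = 17057 - 18623 = -1566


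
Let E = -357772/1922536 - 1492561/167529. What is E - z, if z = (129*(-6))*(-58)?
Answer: -3615442187824333/80520133386 ≈ -44901.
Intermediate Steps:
z = 44892 (z = -774*(-58) = 44892)
E = -732359860021/80520133386 (E = -357772*1/1922536 - 1492561*1/167529 = -89443/480634 - 1492561/167529 = -732359860021/80520133386 ≈ -9.0954)
E - z = -732359860021/80520133386 - 1*44892 = -732359860021/80520133386 - 44892 = -3615442187824333/80520133386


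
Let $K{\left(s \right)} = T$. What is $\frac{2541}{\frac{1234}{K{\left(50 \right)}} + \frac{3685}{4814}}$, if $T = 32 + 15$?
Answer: $\frac{574921578}{6113671} \approx 94.039$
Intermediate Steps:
$T = 47$
$K{\left(s \right)} = 47$
$\frac{2541}{\frac{1234}{K{\left(50 \right)}} + \frac{3685}{4814}} = \frac{2541}{\frac{1234}{47} + \frac{3685}{4814}} = \frac{2541}{\frac{6113671}{226258}} = 2541 \cdot \frac{226258}{6113671} = \frac{574921578}{6113671}$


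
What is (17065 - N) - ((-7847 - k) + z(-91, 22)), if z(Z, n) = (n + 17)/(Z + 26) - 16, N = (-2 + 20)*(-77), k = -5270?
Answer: 105223/5 ≈ 21045.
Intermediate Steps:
N = -1386 (N = 18*(-77) = -1386)
z(Z, n) = -16 + (17 + n)/(26 + Z) (z(Z, n) = (17 + n)/(26 + Z) - 16 = -16 + (17 + n)/(26 + Z))
(17065 - N) - ((-7847 - k) + z(-91, 22)) = (17065 - 1*(-1386)) - ((-7847 - 1*(-5270)) + (-399 + 22 - 16*(-91))/(26 - 91)) = (17065 + 1386) - ((-7847 + 5270) + (-399 + 22 + 1456)/(-65)) = 18451 - (-2577 - 1/65*1079) = 18451 - (-2577 - 83/5) = 18451 - 1*(-12968/5) = 18451 + 12968/5 = 105223/5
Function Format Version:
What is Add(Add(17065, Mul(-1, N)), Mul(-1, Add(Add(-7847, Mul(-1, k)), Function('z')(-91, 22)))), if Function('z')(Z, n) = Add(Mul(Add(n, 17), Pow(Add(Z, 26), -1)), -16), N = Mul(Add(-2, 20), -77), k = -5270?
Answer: Rational(105223, 5) ≈ 21045.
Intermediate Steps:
N = -1386 (N = Mul(18, -77) = -1386)
Function('z')(Z, n) = Add(-16, Mul(Pow(Add(26, Z), -1), Add(17, n))) (Function('z')(Z, n) = Add(Mul(Add(17, n), Pow(Add(26, Z), -1)), -16) = Add(Mul(Pow(Add(26, Z), -1), Add(17, n)), -16) = Add(-16, Mul(Pow(Add(26, Z), -1), Add(17, n))))
Add(Add(17065, Mul(-1, N)), Mul(-1, Add(Add(-7847, Mul(-1, k)), Function('z')(-91, 22)))) = Add(Add(17065, Mul(-1, -1386)), Mul(-1, Add(Add(-7847, Mul(-1, -5270)), Mul(Pow(Add(26, -91), -1), Add(-399, 22, Mul(-16, -91)))))) = Add(Add(17065, 1386), Mul(-1, Add(Add(-7847, 5270), Mul(Pow(-65, -1), Add(-399, 22, 1456))))) = Add(18451, Mul(-1, Add(-2577, Mul(Rational(-1, 65), 1079)))) = Add(18451, Mul(-1, Add(-2577, Rational(-83, 5)))) = Add(18451, Mul(-1, Rational(-12968, 5))) = Add(18451, Rational(12968, 5)) = Rational(105223, 5)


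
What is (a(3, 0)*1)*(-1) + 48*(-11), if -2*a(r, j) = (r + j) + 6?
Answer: -1047/2 ≈ -523.50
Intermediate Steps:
a(r, j) = -3 - j/2 - r/2 (a(r, j) = -((r + j) + 6)/2 = -((j + r) + 6)/2 = -(6 + j + r)/2 = -3 - j/2 - r/2)
(a(3, 0)*1)*(-1) + 48*(-11) = ((-3 - ½*0 - ½*3)*1)*(-1) + 48*(-11) = ((-3 + 0 - 3/2)*1)*(-1) - 528 = -9/2*1*(-1) - 528 = -9/2*(-1) - 528 = 9/2 - 528 = -1047/2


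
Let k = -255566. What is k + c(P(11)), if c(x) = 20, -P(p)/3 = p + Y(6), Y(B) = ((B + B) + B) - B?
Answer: -255546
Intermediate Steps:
Y(B) = 2*B (Y(B) = (2*B + B) - B = 3*B - B = 2*B)
P(p) = -36 - 3*p (P(p) = -3*(p + 2*6) = -3*(p + 12) = -3*(12 + p) = -36 - 3*p)
k + c(P(11)) = -255566 + 20 = -255546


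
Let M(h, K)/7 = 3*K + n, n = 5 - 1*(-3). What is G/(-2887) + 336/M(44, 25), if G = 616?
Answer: 87448/239621 ≈ 0.36494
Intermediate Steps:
n = 8 (n = 5 + 3 = 8)
M(h, K) = 56 + 21*K (M(h, K) = 7*(3*K + 8) = 7*(8 + 3*K) = 56 + 21*K)
G/(-2887) + 336/M(44, 25) = 616/(-2887) + 336/(56 + 21*25) = 616*(-1/2887) + 336/(56 + 525) = -616/2887 + 336/581 = -616/2887 + 336*(1/581) = -616/2887 + 48/83 = 87448/239621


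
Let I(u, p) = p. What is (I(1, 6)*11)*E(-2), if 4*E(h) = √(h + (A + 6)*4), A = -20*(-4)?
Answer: 99*√38/2 ≈ 305.14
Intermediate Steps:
A = 80 (A = -4*5*(-4) = -20*(-4) = 80)
E(h) = √(344 + h)/4 (E(h) = √(h + (80 + 6)*4)/4 = √(h + 86*4)/4 = √(h + 344)/4 = √(344 + h)/4)
(I(1, 6)*11)*E(-2) = (6*11)*(√(344 - 2)/4) = 66*(√342/4) = 66*((3*√38)/4) = 66*(3*√38/4) = 99*√38/2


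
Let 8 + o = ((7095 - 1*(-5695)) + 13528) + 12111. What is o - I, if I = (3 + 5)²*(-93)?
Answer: 44373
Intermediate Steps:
o = 38421 (o = -8 + (((7095 - 1*(-5695)) + 13528) + 12111) = -8 + (((7095 + 5695) + 13528) + 12111) = -8 + ((12790 + 13528) + 12111) = -8 + (26318 + 12111) = -8 + 38429 = 38421)
I = -5952 (I = 8²*(-93) = 64*(-93) = -5952)
o - I = 38421 - 1*(-5952) = 38421 + 5952 = 44373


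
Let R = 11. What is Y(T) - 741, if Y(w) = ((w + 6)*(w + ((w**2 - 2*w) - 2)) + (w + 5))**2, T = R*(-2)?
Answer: 65301820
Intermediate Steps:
T = -22 (T = 11*(-2) = -22)
Y(w) = (5 + w + (6 + w)*(-2 + w**2 - w))**2 (Y(w) = ((6 + w)*(w + (-2 + w**2 - 2*w)) + (5 + w))**2 = ((6 + w)*(-2 + w**2 - w) + (5 + w))**2 = (5 + w + (6 + w)*(-2 + w**2 - w))**2)
Y(T) - 741 = (-7 + (-22)**3 - 7*(-22) + 5*(-22)**2)**2 - 741 = (-7 - 10648 + 154 + 5*484)**2 - 741 = (-7 - 10648 + 154 + 2420)**2 - 741 = (-8081)**2 - 741 = 65302561 - 741 = 65301820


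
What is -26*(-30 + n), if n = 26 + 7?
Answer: -78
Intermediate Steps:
n = 33
-26*(-30 + n) = -26*(-30 + 33) = -26*3 = -78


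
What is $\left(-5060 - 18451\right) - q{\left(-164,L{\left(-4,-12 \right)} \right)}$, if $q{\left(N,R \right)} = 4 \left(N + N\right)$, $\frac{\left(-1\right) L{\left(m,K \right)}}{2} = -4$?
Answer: $-22199$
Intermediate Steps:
$L{\left(m,K \right)} = 8$ ($L{\left(m,K \right)} = \left(-2\right) \left(-4\right) = 8$)
$q{\left(N,R \right)} = 8 N$ ($q{\left(N,R \right)} = 4 \cdot 2 N = 8 N$)
$\left(-5060 - 18451\right) - q{\left(-164,L{\left(-4,-12 \right)} \right)} = \left(-5060 - 18451\right) - 8 \left(-164\right) = -23511 - -1312 = -23511 + 1312 = -22199$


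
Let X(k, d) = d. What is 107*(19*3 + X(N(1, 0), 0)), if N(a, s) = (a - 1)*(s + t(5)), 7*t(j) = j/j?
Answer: 6099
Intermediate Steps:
t(j) = 1/7 (t(j) = (j/j)/7 = (1/7)*1 = 1/7)
N(a, s) = (-1 + a)*(1/7 + s) (N(a, s) = (a - 1)*(s + 1/7) = (-1 + a)*(1/7 + s))
107*(19*3 + X(N(1, 0), 0)) = 107*(19*3 + 0) = 107*(57 + 0) = 107*57 = 6099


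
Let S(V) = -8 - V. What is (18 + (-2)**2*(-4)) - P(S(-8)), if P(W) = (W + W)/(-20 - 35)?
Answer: 2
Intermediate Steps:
P(W) = -2*W/55 (P(W) = (2*W)/(-55) = (2*W)*(-1/55) = -2*W/55)
(18 + (-2)**2*(-4)) - P(S(-8)) = (18 + (-2)**2*(-4)) - (-2)*(-8 - 1*(-8))/55 = (18 + 4*(-4)) - (-2)*(-8 + 8)/55 = (18 - 16) - (-2)*0/55 = 2 - 1*0 = 2 + 0 = 2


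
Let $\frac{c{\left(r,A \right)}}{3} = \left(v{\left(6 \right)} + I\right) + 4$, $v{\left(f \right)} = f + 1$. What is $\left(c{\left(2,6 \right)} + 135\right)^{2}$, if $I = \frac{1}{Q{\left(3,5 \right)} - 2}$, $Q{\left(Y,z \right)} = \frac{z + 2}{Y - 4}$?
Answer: $\frac{253009}{9} \approx 28112.0$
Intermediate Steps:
$v{\left(f \right)} = 1 + f$
$Q{\left(Y,z \right)} = \frac{2 + z}{-4 + Y}$
$I = - \frac{1}{9}$ ($I = \frac{1}{\frac{2 + 5}{-4 + 3} - 2} = \frac{1}{\frac{1}{-1} \cdot 7 - 2} = \frac{1}{\left(-1\right) 7 - 2} = \frac{1}{-7 - 2} = \frac{1}{-9} = - \frac{1}{9} \approx -0.11111$)
$c{\left(r,A \right)} = \frac{98}{3}$ ($c{\left(r,A \right)} = 3 \left(\left(\left(1 + 6\right) - \frac{1}{9}\right) + 4\right) = 3 \left(\left(7 - \frac{1}{9}\right) + 4\right) = 3 \left(\frac{62}{9} + 4\right) = 3 \cdot \frac{98}{9} = \frac{98}{3}$)
$\left(c{\left(2,6 \right)} + 135\right)^{2} = \left(\frac{98}{3} + 135\right)^{2} = \left(\frac{503}{3}\right)^{2} = \frac{253009}{9}$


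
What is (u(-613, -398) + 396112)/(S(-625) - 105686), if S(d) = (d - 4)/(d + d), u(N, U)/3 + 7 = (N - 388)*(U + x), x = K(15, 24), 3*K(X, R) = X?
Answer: -1970337500/132106871 ≈ -14.915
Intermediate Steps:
K(X, R) = X/3
x = 5 (x = (⅓)*15 = 5)
u(N, U) = -21 + 3*(-388 + N)*(5 + U) (u(N, U) = -21 + 3*((N - 388)*(U + 5)) = -21 + 3*((-388 + N)*(5 + U)) = -21 + 3*(-388 + N)*(5 + U))
S(d) = (-4 + d)/(2*d) (S(d) = (-4 + d)/((2*d)) = (-4 + d)*(1/(2*d)) = (-4 + d)/(2*d))
(u(-613, -398) + 396112)/(S(-625) - 105686) = ((-5841 - 1164*(-398) + 15*(-613) + 3*(-613)*(-398)) + 396112)/((½)*(-4 - 625)/(-625) - 105686) = ((-5841 + 463272 - 9195 + 731922) + 396112)/((½)*(-1/625)*(-629) - 105686) = (1180158 + 396112)/(629/1250 - 105686) = 1576270/(-132106871/1250) = 1576270*(-1250/132106871) = -1970337500/132106871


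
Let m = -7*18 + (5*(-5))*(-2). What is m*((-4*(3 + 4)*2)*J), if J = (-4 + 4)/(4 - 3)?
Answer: 0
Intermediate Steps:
J = 0 (J = 0/1 = 0*1 = 0)
m = -76 (m = -126 - 25*(-2) = -126 + 50 = -76)
m*((-4*(3 + 4)*2)*J) = -76*(-4*(3 + 4)*2)*0 = -76*(-28*2)*0 = -76*(-4*14)*0 = -(-4256)*0 = -76*0 = 0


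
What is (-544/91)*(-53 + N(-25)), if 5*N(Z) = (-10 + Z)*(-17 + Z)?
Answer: -131104/91 ≈ -1440.7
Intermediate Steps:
N(Z) = (-17 + Z)*(-10 + Z)/5 (N(Z) = ((-10 + Z)*(-17 + Z))/5 = ((-17 + Z)*(-10 + Z))/5 = (-17 + Z)*(-10 + Z)/5)
(-544/91)*(-53 + N(-25)) = (-544/91)*(-53 + (34 - 27/5*(-25) + (1/5)*(-25)**2)) = (-544*1/91)*(-53 + (34 + 135 + (1/5)*625)) = -544*(-53 + (34 + 135 + 125))/91 = -544*(-53 + 294)/91 = -544/91*241 = -131104/91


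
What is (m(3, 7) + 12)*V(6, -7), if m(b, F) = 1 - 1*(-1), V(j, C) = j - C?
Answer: 182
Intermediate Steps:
m(b, F) = 2 (m(b, F) = 1 + 1 = 2)
(m(3, 7) + 12)*V(6, -7) = (2 + 12)*(6 - 1*(-7)) = 14*(6 + 7) = 14*13 = 182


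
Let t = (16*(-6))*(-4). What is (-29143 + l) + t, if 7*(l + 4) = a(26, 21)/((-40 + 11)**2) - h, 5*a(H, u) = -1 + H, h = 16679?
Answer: -26193545/841 ≈ -31146.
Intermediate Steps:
a(H, u) = -1/5 + H/5 (a(H, u) = (-1 + H)/5 = -1/5 + H/5)
t = 384 (t = -96*(-4) = 384)
l = -2007226/841 (l = -4 + ((-1/5 + (1/5)*26)/((-40 + 11)**2) - 1*16679)/7 = -4 + ((-1/5 + 26/5)/((-29)**2) - 16679)/7 = -4 + (5/841 - 16679)/7 = -4 + (1/7)*(-14027034/841) = -4 - 2003862/841 = -2007226/841 ≈ -2386.7)
(-29143 + l) + t = (-29143 - 2007226/841) + 384 = -26516489/841 + 384 = -26193545/841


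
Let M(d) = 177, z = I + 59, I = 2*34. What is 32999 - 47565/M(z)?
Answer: 1931086/59 ≈ 32730.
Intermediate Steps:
I = 68
z = 127 (z = 68 + 59 = 127)
32999 - 47565/M(z) = 32999 - 47565/177 = 32999 - 1*15855/59 = 32999 - 15855/59 = 1931086/59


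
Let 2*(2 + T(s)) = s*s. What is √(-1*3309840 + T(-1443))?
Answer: I*√9074870/2 ≈ 1506.2*I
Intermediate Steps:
T(s) = -2 + s²/2 (T(s) = -2 + (s*s)/2 = -2 + s²/2)
√(-1*3309840 + T(-1443)) = √(-1*3309840 + (-2 + (½)*(-1443)²)) = √(-3309840 + (-2 + (½)*2082249)) = √(-3309840 + (-2 + 2082249/2)) = √(-3309840 + 2082245/2) = √(-4537435/2) = I*√9074870/2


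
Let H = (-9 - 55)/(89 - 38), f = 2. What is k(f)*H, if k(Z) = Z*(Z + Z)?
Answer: -512/51 ≈ -10.039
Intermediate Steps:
H = -64/51 ≈ -1.2549
k(Z) = 2*Z² (k(Z) = Z*(2*Z) = 2*Z²)
k(f)*H = (2*2²)*(-64/51) = (2*4)*(-64/51) = 8*(-64/51) = -512/51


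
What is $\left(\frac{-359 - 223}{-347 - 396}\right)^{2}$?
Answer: $\frac{338724}{552049} \approx 0.61358$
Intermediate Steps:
$\left(\frac{-359 - 223}{-347 - 396}\right)^{2} = \left(- \frac{582}{-743}\right)^{2} = \left(\left(-582\right) \left(- \frac{1}{743}\right)\right)^{2} = \left(\frac{582}{743}\right)^{2} = \frac{338724}{552049}$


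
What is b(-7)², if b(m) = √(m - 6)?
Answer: -13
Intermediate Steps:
b(m) = √(-6 + m)
b(-7)² = (√(-6 - 7))² = (√(-13))² = (I*√13)² = -13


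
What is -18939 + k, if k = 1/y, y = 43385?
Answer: -821668514/43385 ≈ -18939.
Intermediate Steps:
k = 1/43385 ≈ 2.3049e-5
-18939 + k = -18939 + 1/43385 = -821668514/43385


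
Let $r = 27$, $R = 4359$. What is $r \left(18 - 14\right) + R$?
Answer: $4467$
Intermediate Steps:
$r \left(18 - 14\right) + R = 27 \left(18 - 14\right) + 4359 = 27 \cdot 4 + 4359 = 108 + 4359 = 4467$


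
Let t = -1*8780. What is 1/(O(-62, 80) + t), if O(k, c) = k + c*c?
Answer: -1/2442 ≈ -0.00040950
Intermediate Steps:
O(k, c) = k + c**2
t = -8780
1/(O(-62, 80) + t) = 1/((-62 + 80**2) - 8780) = 1/((-62 + 6400) - 8780) = 1/(6338 - 8780) = 1/(-2442) = -1/2442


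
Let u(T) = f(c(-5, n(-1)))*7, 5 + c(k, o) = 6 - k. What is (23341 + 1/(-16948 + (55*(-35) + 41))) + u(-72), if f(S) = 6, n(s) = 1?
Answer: 440348655/18832 ≈ 23383.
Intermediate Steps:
c(k, o) = 1 - k (c(k, o) = -5 + (6 - k) = 1 - k)
u(T) = 42 (u(T) = 6*7 = 42)
(23341 + 1/(-16948 + (55*(-35) + 41))) + u(-72) = (23341 + 1/(-16948 + (55*(-35) + 41))) + 42 = (23341 + 1/(-16948 + (-1925 + 41))) + 42 = (23341 + 1/(-16948 - 1884)) + 42 = (23341 + 1/(-18832)) + 42 = (23341 - 1/18832) + 42 = 439557711/18832 + 42 = 440348655/18832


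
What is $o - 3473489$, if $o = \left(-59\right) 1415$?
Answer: $-3556974$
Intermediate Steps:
$o = -83485$
$o - 3473489 = -83485 - 3473489 = -3556974$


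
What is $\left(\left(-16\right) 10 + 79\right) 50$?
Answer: $-4050$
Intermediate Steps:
$\left(\left(-16\right) 10 + 79\right) 50 = \left(-160 + 79\right) 50 = \left(-81\right) 50 = -4050$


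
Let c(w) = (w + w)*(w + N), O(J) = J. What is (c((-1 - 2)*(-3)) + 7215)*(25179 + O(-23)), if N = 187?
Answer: 270250908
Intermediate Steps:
c(w) = 2*w*(187 + w) (c(w) = (w + w)*(w + 187) = (2*w)*(187 + w) = 2*w*(187 + w))
(c((-1 - 2)*(-3)) + 7215)*(25179 + O(-23)) = (2*((-1 - 2)*(-3))*(187 + (-1 - 2)*(-3)) + 7215)*(25179 - 23) = (2*(-3*(-3))*(187 - 3*(-3)) + 7215)*25156 = (2*9*(187 + 9) + 7215)*25156 = (2*9*196 + 7215)*25156 = (3528 + 7215)*25156 = 10743*25156 = 270250908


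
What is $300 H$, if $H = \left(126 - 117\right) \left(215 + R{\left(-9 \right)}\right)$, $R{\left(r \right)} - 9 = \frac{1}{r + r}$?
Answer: $604650$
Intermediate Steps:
$R{\left(r \right)} = 9 + \frac{1}{2 r}$ ($R{\left(r \right)} = 9 + \frac{1}{r + r} = 9 + \frac{1}{2 r}$)
$H = \frac{4031}{2}$ ($H = \left(126 - 117\right) \left(215 + \left(9 + \frac{1}{2 \left(-9\right)}\right)\right) = 9 \left(215 + \left(9 + \frac{1}{2} \left(- \frac{1}{9}\right)\right)\right) = 9 \left(215 + \left(9 - \frac{1}{18}\right)\right) = 9 \left(215 + \frac{161}{18}\right) = 9 \cdot \frac{4031}{18} = \frac{4031}{2} \approx 2015.5$)
$300 H = 300 \cdot \frac{4031}{2} = 604650$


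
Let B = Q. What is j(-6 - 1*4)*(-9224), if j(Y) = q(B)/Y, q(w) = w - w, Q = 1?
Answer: 0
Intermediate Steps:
B = 1
q(w) = 0
j(Y) = 0 (j(Y) = 0/Y = 0)
j(-6 - 1*4)*(-9224) = 0*(-9224) = 0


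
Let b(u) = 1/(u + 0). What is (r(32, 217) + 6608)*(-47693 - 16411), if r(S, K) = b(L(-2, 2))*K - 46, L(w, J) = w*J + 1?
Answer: -416013592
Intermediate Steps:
L(w, J) = 1 + J*w (L(w, J) = J*w + 1 = 1 + J*w)
b(u) = 1/u
r(S, K) = -46 - K/3 (r(S, K) = K/(1 + 2*(-2)) - 46 = K/(1 - 4) - 46 = K/(-3) - 46 = -K/3 - 46 = -46 - K/3)
(r(32, 217) + 6608)*(-47693 - 16411) = ((-46 - ⅓*217) + 6608)*(-47693 - 16411) = ((-46 - 217/3) + 6608)*(-64104) = (-355/3 + 6608)*(-64104) = (19469/3)*(-64104) = -416013592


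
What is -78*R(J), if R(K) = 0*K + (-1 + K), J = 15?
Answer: -1092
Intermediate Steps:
R(K) = -1 + K (R(K) = 0 + (-1 + K) = -1 + K)
-78*R(J) = -78*(-1 + 15) = -78*14 = -1092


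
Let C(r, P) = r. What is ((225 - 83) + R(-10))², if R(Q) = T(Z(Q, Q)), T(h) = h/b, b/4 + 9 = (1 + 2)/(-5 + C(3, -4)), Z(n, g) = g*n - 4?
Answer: 956484/49 ≈ 19520.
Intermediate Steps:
Z(n, g) = -4 + g*n
b = -42 (b = -36 + 4*((1 + 2)/(-5 + 3)) = -36 + 4*(3/(-2)) = -36 + 4*(3*(-½)) = -36 + 4*(-3/2) = -36 - 6 = -42)
T(h) = -h/42 (T(h) = h/(-42) = h*(-1/42) = -h/42)
R(Q) = 2/21 - Q²/42 (R(Q) = -(-4 + Q*Q)/42 = -(-4 + Q²)/42 = 2/21 - Q²/42)
((225 - 83) + R(-10))² = ((225 - 83) + (2/21 - 1/42*(-10)²))² = (142 + (2/21 - 1/42*100))² = (142 + (2/21 - 50/21))² = (142 - 16/7)² = (978/7)² = 956484/49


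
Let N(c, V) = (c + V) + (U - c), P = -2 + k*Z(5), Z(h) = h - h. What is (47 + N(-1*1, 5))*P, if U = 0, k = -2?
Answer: -104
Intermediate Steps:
Z(h) = 0
P = -2 (P = -2 - 2*0 = -2 + 0 = -2)
N(c, V) = V (N(c, V) = (c + V) + (0 - c) = (V + c) - c = V)
(47 + N(-1*1, 5))*P = (47 + 5)*(-2) = 52*(-2) = -104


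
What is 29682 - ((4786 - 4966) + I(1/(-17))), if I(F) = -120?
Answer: 29982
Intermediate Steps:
29682 - ((4786 - 4966) + I(1/(-17))) = 29682 - ((4786 - 4966) - 120) = 29682 - (-180 - 120) = 29682 - 1*(-300) = 29682 + 300 = 29982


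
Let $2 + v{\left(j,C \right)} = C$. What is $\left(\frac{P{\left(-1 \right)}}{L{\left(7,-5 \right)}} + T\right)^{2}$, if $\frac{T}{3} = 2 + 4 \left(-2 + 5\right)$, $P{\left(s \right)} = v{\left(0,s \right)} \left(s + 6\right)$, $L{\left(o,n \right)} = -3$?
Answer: $2209$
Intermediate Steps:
$v{\left(j,C \right)} = -2 + C$
$P{\left(s \right)} = \left(-2 + s\right) \left(6 + s\right)$ ($P{\left(s \right)} = \left(-2 + s\right) \left(s + 6\right) = \left(-2 + s\right) \left(6 + s\right)$)
$T = 42$ ($T = 3 \left(2 + 4 \left(-2 + 5\right)\right) = 3 \left(2 + 4 \cdot 3\right) = 3 \left(2 + 12\right) = 3 \cdot 14 = 42$)
$\left(\frac{P{\left(-1 \right)}}{L{\left(7,-5 \right)}} + T\right)^{2} = \left(\frac{\left(-2 - 1\right) \left(6 - 1\right)}{-3} + 42\right)^{2} = \left(\left(-3\right) 5 \left(- \frac{1}{3}\right) + 42\right)^{2} = \left(\left(-15\right) \left(- \frac{1}{3}\right) + 42\right)^{2} = \left(5 + 42\right)^{2} = 47^{2} = 2209$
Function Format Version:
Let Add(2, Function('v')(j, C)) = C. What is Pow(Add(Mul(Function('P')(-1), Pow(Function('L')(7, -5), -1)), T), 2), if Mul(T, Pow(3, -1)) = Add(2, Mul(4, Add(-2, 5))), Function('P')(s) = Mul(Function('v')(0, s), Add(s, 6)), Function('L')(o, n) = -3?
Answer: 2209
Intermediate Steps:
Function('v')(j, C) = Add(-2, C)
Function('P')(s) = Mul(Add(-2, s), Add(6, s)) (Function('P')(s) = Mul(Add(-2, s), Add(s, 6)) = Mul(Add(-2, s), Add(6, s)))
T = 42 (T = Mul(3, Add(2, Mul(4, Add(-2, 5)))) = Mul(3, Add(2, Mul(4, 3))) = Mul(3, Add(2, 12)) = Mul(3, 14) = 42)
Pow(Add(Mul(Function('P')(-1), Pow(Function('L')(7, -5), -1)), T), 2) = Pow(Add(Mul(Mul(Add(-2, -1), Add(6, -1)), Pow(-3, -1)), 42), 2) = Pow(Add(Mul(Mul(-3, 5), Rational(-1, 3)), 42), 2) = Pow(Add(Mul(-15, Rational(-1, 3)), 42), 2) = Pow(Add(5, 42), 2) = Pow(47, 2) = 2209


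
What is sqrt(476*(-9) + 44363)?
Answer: sqrt(40079) ≈ 200.20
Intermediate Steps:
sqrt(476*(-9) + 44363) = sqrt(-4284 + 44363) = sqrt(40079)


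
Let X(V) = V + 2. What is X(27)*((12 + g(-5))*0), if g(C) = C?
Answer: 0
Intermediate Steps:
X(V) = 2 + V
X(27)*((12 + g(-5))*0) = (2 + 27)*((12 - 5)*0) = 29*(7*0) = 29*0 = 0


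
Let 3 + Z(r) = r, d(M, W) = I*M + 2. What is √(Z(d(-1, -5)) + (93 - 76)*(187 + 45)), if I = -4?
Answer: √3947 ≈ 62.825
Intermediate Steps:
d(M, W) = 2 - 4*M (d(M, W) = -4*M + 2 = 2 - 4*M)
Z(r) = -3 + r
√(Z(d(-1, -5)) + (93 - 76)*(187 + 45)) = √((-3 + (2 - 4*(-1))) + (93 - 76)*(187 + 45)) = √((-3 + (2 + 4)) + 17*232) = √((-3 + 6) + 3944) = √(3 + 3944) = √3947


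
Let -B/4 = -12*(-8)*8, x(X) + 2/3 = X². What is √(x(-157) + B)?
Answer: 7*√3963/3 ≈ 146.89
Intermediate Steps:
x(X) = -⅔ + X²
B = -3072 (B = -4*(-12*(-8))*8 = -384*8 = -4*768 = -3072)
√(x(-157) + B) = √((-⅔ + (-157)²) - 3072) = √((-⅔ + 24649) - 3072) = √(73945/3 - 3072) = √(64729/3) = 7*√3963/3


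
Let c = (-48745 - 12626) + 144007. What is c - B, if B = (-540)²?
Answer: -208964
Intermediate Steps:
B = 291600
c = 82636 (c = -61371 + 144007 = 82636)
c - B = 82636 - 1*291600 = 82636 - 291600 = -208964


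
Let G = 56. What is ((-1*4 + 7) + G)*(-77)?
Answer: -4543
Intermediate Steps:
((-1*4 + 7) + G)*(-77) = ((-1*4 + 7) + 56)*(-77) = ((-4 + 7) + 56)*(-77) = (3 + 56)*(-77) = 59*(-77) = -4543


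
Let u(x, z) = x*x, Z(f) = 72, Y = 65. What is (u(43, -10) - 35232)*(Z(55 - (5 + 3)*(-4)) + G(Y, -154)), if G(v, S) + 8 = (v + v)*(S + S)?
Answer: 1334518808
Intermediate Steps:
G(v, S) = -8 + 4*S*v (G(v, S) = -8 + (v + v)*(S + S) = -8 + (2*v)*(2*S) = -8 + 4*S*v)
u(x, z) = x²
(u(43, -10) - 35232)*(Z(55 - (5 + 3)*(-4)) + G(Y, -154)) = (43² - 35232)*(72 + (-8 + 4*(-154)*65)) = (1849 - 35232)*(72 + (-8 - 40040)) = -33383*(72 - 40048) = -33383*(-39976) = 1334518808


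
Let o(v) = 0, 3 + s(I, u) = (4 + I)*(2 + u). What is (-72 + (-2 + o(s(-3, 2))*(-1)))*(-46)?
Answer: 3404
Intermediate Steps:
s(I, u) = -3 + (2 + u)*(4 + I) (s(I, u) = -3 + (4 + I)*(2 + u) = -3 + (2 + u)*(4 + I))
(-72 + (-2 + o(s(-3, 2))*(-1)))*(-46) = (-72 + (-2 + 0*(-1)))*(-46) = (-72 + (-2 + 0))*(-46) = (-72 - 2)*(-46) = -74*(-46) = 3404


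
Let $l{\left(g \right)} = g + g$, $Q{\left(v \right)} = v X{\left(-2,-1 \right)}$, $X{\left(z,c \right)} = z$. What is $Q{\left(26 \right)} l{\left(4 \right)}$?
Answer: $-416$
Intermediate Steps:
$Q{\left(v \right)} = - 2 v$ ($Q{\left(v \right)} = v \left(-2\right) = - 2 v$)
$l{\left(g \right)} = 2 g$
$Q{\left(26 \right)} l{\left(4 \right)} = \left(-2\right) 26 \cdot 2 \cdot 4 = \left(-52\right) 8 = -416$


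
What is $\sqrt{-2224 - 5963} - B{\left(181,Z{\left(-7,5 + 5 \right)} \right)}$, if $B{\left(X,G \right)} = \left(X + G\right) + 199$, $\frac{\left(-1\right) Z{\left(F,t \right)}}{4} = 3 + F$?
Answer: $-396 + i \sqrt{8187} \approx -396.0 + 90.482 i$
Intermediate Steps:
$Z{\left(F,t \right)} = -12 - 4 F$ ($Z{\left(F,t \right)} = - 4 \left(3 + F\right) = -12 - 4 F$)
$B{\left(X,G \right)} = 199 + G + X$ ($B{\left(X,G \right)} = \left(G + X\right) + 199 = 199 + G + X$)
$\sqrt{-2224 - 5963} - B{\left(181,Z{\left(-7,5 + 5 \right)} \right)} = \sqrt{-2224 - 5963} - \left(199 - -16 + 181\right) = \sqrt{-8187} - \left(199 + \left(-12 + 28\right) + 181\right) = i \sqrt{8187} - \left(199 + 16 + 181\right) = i \sqrt{8187} - 396 = -396 + i \sqrt{8187}$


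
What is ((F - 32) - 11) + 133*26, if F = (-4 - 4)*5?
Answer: 3375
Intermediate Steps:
F = -40 (F = -8*5 = -40)
((F - 32) - 11) + 133*26 = ((-40 - 32) - 11) + 133*26 = (-72 - 11) + 3458 = -83 + 3458 = 3375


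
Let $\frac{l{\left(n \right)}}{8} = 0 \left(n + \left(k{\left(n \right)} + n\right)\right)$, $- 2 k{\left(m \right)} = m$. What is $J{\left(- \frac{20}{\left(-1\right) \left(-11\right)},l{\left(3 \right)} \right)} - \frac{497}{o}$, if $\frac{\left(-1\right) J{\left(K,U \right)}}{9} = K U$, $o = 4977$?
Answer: $- \frac{71}{711} \approx -0.099859$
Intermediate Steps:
$k{\left(m \right)} = - \frac{m}{2}$
$l{\left(n \right)} = 0$ ($l{\left(n \right)} = 8 \cdot 0 \left(n + \left(- \frac{n}{2} + n\right)\right) = 8 \cdot 0 \left(n + \frac{n}{2}\right) = 8 \cdot 0 \frac{3 n}{2} = 8 \cdot 0 = 0$)
$J{\left(K,U \right)} = - 9 K U$
$J{\left(- \frac{20}{\left(-1\right) \left(-11\right)},l{\left(3 \right)} \right)} - \frac{497}{o} = \left(-9\right) \left(- \frac{20}{\left(-1\right) \left(-11\right)}\right) 0 - \frac{497}{4977} = \left(-9\right) \left(- \frac{20}{11}\right) 0 - 497 \cdot \frac{1}{4977} = \left(-9\right) \left(\left(-20\right) \frac{1}{11}\right) 0 - \frac{71}{711} = \left(-9\right) \left(- \frac{20}{11}\right) 0 - \frac{71}{711} = 0 - \frac{71}{711} = - \frac{71}{711}$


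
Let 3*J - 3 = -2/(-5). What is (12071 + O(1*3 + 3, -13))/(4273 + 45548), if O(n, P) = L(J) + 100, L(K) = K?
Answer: 182582/747315 ≈ 0.24432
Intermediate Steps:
J = 17/15 (J = 1 + (-2/(-5))/3 = 1 + (-2*(-⅕))/3 = 1 + (⅓)*(⅖) = 1 + 2/15 = 17/15 ≈ 1.1333)
O(n, P) = 1517/15 (O(n, P) = 17/15 + 100 = 1517/15)
(12071 + O(1*3 + 3, -13))/(4273 + 45548) = (12071 + 1517/15)/(4273 + 45548) = (182582/15)/49821 = (182582/15)*(1/49821) = 182582/747315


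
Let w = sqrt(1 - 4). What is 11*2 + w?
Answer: 22 + I*sqrt(3) ≈ 22.0 + 1.732*I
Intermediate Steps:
w = I*sqrt(3) (w = sqrt(-3) = I*sqrt(3) ≈ 1.732*I)
11*2 + w = 11*2 + I*sqrt(3) = 22 + I*sqrt(3)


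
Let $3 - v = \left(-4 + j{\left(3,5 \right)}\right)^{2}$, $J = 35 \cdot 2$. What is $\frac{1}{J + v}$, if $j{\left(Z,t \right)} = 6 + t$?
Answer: $\frac{1}{24} \approx 0.041667$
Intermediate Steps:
$J = 70$
$v = -46$ ($v = 3 - \left(-4 + \left(6 + 5\right)\right)^{2} = 3 - \left(-4 + 11\right)^{2} = 3 - 7^{2} = 3 - 49 = -46$)
$\frac{1}{J + v} = \frac{1}{70 - 46} = \frac{1}{24}$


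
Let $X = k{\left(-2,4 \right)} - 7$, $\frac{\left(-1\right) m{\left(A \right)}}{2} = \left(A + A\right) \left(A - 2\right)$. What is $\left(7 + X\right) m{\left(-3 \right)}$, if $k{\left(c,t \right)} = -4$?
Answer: $240$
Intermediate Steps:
$m{\left(A \right)} = - 4 A \left(-2 + A\right)$ ($m{\left(A \right)} = - 2 \left(A + A\right) \left(A - 2\right) = - 2 \cdot 2 A \left(-2 + A\right) = - 4 A \left(-2 + A\right)$)
$X = -11$ ($X = -4 - 7 = -11$)
$\left(7 + X\right) m{\left(-3 \right)} = \left(7 - 11\right) 4 \left(-3\right) \left(2 - -3\right) = - 4 \cdot 4 \left(-3\right) \left(2 + 3\right) = - 4 \cdot 4 \left(-3\right) 5 = \left(-4\right) \left(-60\right) = 240$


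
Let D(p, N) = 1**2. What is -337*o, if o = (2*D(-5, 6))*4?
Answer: -2696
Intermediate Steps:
D(p, N) = 1
o = 8 (o = (2*1)*4 = 2*4 = 8)
-337*o = -337*8 = -2696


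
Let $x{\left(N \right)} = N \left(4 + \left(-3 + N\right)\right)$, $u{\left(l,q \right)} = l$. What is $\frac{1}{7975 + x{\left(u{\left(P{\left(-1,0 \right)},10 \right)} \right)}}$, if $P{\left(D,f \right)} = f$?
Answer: $\frac{1}{7975} \approx 0.00012539$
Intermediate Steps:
$x{\left(N \right)} = N \left(1 + N\right)$
$\frac{1}{7975 + x{\left(u{\left(P{\left(-1,0 \right)},10 \right)} \right)}} = \frac{1}{7975 + 0 \left(1 + 0\right)} = \frac{1}{7975 + 0 \cdot 1} = \frac{1}{7975 + 0} = \frac{1}{7975}$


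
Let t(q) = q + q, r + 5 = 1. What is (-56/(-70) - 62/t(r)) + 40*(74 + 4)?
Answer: 62571/20 ≈ 3128.6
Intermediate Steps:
r = -4 (r = -5 + 1 = -4)
t(q) = 2*q
(-56/(-70) - 62/t(r)) + 40*(74 + 4) = (-56/(-70) - 62/(2*(-4))) + 40*(74 + 4) = (-56*(-1/70) - 62/(-8)) + 40*78 = (4/5 - 62*(-1/8)) + 3120 = (4/5 + 31/4) + 3120 = 171/20 + 3120 = 62571/20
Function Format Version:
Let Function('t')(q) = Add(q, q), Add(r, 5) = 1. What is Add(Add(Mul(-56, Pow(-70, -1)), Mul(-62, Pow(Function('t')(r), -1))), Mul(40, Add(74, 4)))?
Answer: Rational(62571, 20) ≈ 3128.6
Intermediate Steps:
r = -4 (r = Add(-5, 1) = -4)
Function('t')(q) = Mul(2, q)
Add(Add(Mul(-56, Pow(-70, -1)), Mul(-62, Pow(Function('t')(r), -1))), Mul(40, Add(74, 4))) = Add(Add(Mul(-56, Pow(-70, -1)), Mul(-62, Pow(Mul(2, -4), -1))), Mul(40, Add(74, 4))) = Add(Add(Mul(-56, Rational(-1, 70)), Mul(-62, Pow(-8, -1))), Mul(40, 78)) = Add(Add(Rational(4, 5), Mul(-62, Rational(-1, 8))), 3120) = Add(Add(Rational(4, 5), Rational(31, 4)), 3120) = Add(Rational(171, 20), 3120) = Rational(62571, 20)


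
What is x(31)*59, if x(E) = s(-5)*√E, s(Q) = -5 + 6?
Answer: 59*√31 ≈ 328.50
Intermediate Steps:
s(Q) = 1
x(E) = √E (x(E) = 1*√E = √E)
x(31)*59 = √31*59 = 59*√31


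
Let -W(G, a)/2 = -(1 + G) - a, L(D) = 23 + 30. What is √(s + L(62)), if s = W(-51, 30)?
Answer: √13 ≈ 3.6056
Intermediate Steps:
L(D) = 53
W(G, a) = 2 + 2*G + 2*a (W(G, a) = -2*(-(1 + G) - a) = -2*((-1 - G) - a) = -2*(-1 - G - a) = 2 + 2*G + 2*a)
s = -40 (s = 2 + 2*(-51) + 2*30 = 2 - 102 + 60 = -40)
√(s + L(62)) = √(-40 + 53) = √13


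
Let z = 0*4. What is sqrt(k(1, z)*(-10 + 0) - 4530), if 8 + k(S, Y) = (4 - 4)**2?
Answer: 5*I*sqrt(178) ≈ 66.708*I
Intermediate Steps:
z = 0
k(S, Y) = -8 (k(S, Y) = -8 + (4 - 4)**2 = -8 + 0**2 = -8 + 0 = -8)
sqrt(k(1, z)*(-10 + 0) - 4530) = sqrt(-8*(-10 + 0) - 4530) = sqrt(-8*(-10) - 4530) = sqrt(80 - 4530) = sqrt(-4450) = 5*I*sqrt(178)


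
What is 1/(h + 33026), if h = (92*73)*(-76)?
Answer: -1/477390 ≈ -2.0947e-6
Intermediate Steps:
h = -510416 (h = 6716*(-76) = -510416)
1/(h + 33026) = 1/(-510416 + 33026) = 1/(-477390) = -1/477390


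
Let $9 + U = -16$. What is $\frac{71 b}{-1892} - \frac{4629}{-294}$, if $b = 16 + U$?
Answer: $\frac{1490989}{92708} \approx 16.083$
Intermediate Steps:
$U = -25$ ($U = -9 - 16 = -25$)
$b = -9$ ($b = 16 - 25 = -9$)
$\frac{71 b}{-1892} - \frac{4629}{-294} = \frac{71 \left(-9\right)}{-1892} - \frac{4629}{-294} = \left(-639\right) \left(- \frac{1}{1892}\right) - - \frac{1543}{98} = \frac{639}{1892} + \frac{1543}{98} = \frac{1490989}{92708}$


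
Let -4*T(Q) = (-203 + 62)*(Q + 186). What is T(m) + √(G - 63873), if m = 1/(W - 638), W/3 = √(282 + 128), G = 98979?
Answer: 112534809/17164 + √35106 - 9*√410/34328 ≈ 6743.8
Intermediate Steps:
W = 3*√410 (W = 3*√(282 + 128) = 3*√410 ≈ 60.745)
m = 1/(-638 + 3*√410) (m = 1/(3*√410 - 638) = 1/(-638 + 3*√410) ≈ -0.0017323)
T(Q) = 13113/2 + 141*Q/4 (T(Q) = -(-203 + 62)*(Q + 186)/4 = -(-141)*(186 + Q)/4 = -(-26226 - 141*Q)/4 = 13113/2 + 141*Q/4)
T(m) + √(G - 63873) = (13113/2 + 141*(-319/201677 - 3*√410/403354)/4) + √(98979 - 63873) = (13113/2 + (-957/17164 - 9*√410/34328)) + √35106 = (112534809/17164 - 9*√410/34328) + √35106 = 112534809/17164 + √35106 - 9*√410/34328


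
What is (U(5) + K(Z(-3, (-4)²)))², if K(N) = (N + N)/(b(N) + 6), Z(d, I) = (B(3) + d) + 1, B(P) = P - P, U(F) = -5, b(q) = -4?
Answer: 49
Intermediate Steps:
B(P) = 0
Z(d, I) = 1 + d (Z(d, I) = (0 + d) + 1 = d + 1 = 1 + d)
K(N) = N (K(N) = (N + N)/(-4 + 6) = (2*N)/2 = (2*N)*(½) = N)
(U(5) + K(Z(-3, (-4)²)))² = (-5 + (1 - 3))² = (-5 - 2)² = (-7)² = 49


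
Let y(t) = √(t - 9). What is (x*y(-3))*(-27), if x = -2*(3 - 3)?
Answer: 0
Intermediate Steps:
y(t) = √(-9 + t)
x = 0 (x = -2*0 = 0)
(x*y(-3))*(-27) = (0*√(-9 - 3))*(-27) = (0*√(-12))*(-27) = (0*(2*I*√3))*(-27) = 0*(-27) = 0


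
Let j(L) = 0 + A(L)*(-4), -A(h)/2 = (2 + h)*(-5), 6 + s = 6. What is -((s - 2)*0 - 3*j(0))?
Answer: -240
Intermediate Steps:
s = 0 (s = -6 + 6 = 0)
A(h) = 20 + 10*h (A(h) = -2*(2 + h)*(-5) = -2*(-10 - 5*h) = 20 + 10*h)
j(L) = -80 - 40*L (j(L) = 0 + (20 + 10*L)*(-4) = 0 + (-80 - 40*L) = -80 - 40*L)
-((s - 2)*0 - 3*j(0)) = -((0 - 2)*0 - 3*(-80 - 40*0)) = -(-2*0 - 3*(-80 + 0)) = -(0 - 3*(-80)) = -(0 + 240) = -1*240 = -240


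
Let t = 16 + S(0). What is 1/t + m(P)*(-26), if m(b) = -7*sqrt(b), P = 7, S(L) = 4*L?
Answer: 1/16 + 182*sqrt(7) ≈ 481.59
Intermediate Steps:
t = 16 (t = 16 + 4*0 = 16 + 0 = 16)
1/t + m(P)*(-26) = 1/16 - 7*sqrt(7)*(-26) = 1/16 + 182*sqrt(7)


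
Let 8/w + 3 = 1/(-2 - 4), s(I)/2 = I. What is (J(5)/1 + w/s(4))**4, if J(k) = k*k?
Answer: 48382841521/130321 ≈ 3.7126e+5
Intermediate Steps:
s(I) = 2*I
w = -48/19 (w = 8/(-3 + 1/(-2 - 4)) = 8/(-3 + 1/(-6)) = 8/(-3 - 1/6) = 8/(-19/6) = 8*(-6/19) = -48/19 ≈ -2.5263)
J(k) = k**2
(J(5)/1 + w/s(4))**4 = (5**2/1 - 48/(19*(2*4)))**4 = (25*1 - 48/19/8)**4 = (25 - 48/19*1/8)**4 = (25 - 6/19)**4 = (469/19)**4 = 48382841521/130321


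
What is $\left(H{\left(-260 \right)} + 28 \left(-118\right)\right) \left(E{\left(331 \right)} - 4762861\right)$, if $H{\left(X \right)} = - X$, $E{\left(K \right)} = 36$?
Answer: $14498039300$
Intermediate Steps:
$\left(H{\left(-260 \right)} + 28 \left(-118\right)\right) \left(E{\left(331 \right)} - 4762861\right) = \left(\left(-1\right) \left(-260\right) + 28 \left(-118\right)\right) \left(36 - 4762861\right) = \left(260 - 3304\right) \left(-4762825\right) = \left(-3044\right) \left(-4762825\right) = 14498039300$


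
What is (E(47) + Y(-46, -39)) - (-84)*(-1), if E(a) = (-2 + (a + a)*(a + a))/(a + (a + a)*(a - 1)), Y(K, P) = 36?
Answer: -200974/4371 ≈ -45.979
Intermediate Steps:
E(a) = (-2 + 4*a**2)/(a + 2*a*(-1 + a)) (E(a) = (-2 + (2*a)*(2*a))/(a + (2*a)*(-1 + a)) = (-2 + 4*a**2)/(a + 2*a*(-1 + a)))
(E(47) + Y(-46, -39)) - (-84)*(-1) = (2*(-1 + 2*47**2)/(47*(-1 + 2*47)) + 36) - (-84)*(-1) = (2*(1/47)*(-1 + 2*2209)/(-1 + 94) + 36) - 1*84 = (2*(1/47)*(-1 + 4418)/93 + 36) - 84 = (2*(1/47)*(1/93)*4417 + 36) - 84 = (8834/4371 + 36) - 84 = 166190/4371 - 84 = -200974/4371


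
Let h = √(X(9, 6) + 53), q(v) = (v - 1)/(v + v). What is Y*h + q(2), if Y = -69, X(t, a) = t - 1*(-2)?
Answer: -2207/4 ≈ -551.75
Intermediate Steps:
q(v) = (-1 + v)/(2*v) (q(v) = (-1 + v)/((2*v)) = (-1 + v)*(1/(2*v)) = (-1 + v)/(2*v))
X(t, a) = 2 + t (X(t, a) = t + 2 = 2 + t)
h = 8 (h = √((2 + 9) + 53) = √(11 + 53) = √64 = 8)
Y*h + q(2) = -69*8 + (½)*(-1 + 2)/2 = -552 + (½)*(½)*1 = -552 + ¼ = -2207/4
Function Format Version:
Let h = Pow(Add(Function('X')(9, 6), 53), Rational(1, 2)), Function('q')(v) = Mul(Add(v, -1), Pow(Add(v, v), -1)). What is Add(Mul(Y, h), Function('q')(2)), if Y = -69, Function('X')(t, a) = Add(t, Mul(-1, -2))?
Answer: Rational(-2207, 4) ≈ -551.75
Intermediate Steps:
Function('q')(v) = Mul(Rational(1, 2), Pow(v, -1), Add(-1, v)) (Function('q')(v) = Mul(Add(-1, v), Pow(Mul(2, v), -1)) = Mul(Add(-1, v), Mul(Rational(1, 2), Pow(v, -1))) = Mul(Rational(1, 2), Pow(v, -1), Add(-1, v)))
Function('X')(t, a) = Add(2, t) (Function('X')(t, a) = Add(t, 2) = Add(2, t))
h = 8 (h = Pow(Add(Add(2, 9), 53), Rational(1, 2)) = Pow(Add(11, 53), Rational(1, 2)) = Pow(64, Rational(1, 2)) = 8)
Add(Mul(Y, h), Function('q')(2)) = Add(Mul(-69, 8), Mul(Rational(1, 2), Pow(2, -1), Add(-1, 2))) = Add(-552, Mul(Rational(1, 2), Rational(1, 2), 1)) = Add(-552, Rational(1, 4)) = Rational(-2207, 4)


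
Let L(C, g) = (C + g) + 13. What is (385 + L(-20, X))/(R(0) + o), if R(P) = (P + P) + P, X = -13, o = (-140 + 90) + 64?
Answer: 365/14 ≈ 26.071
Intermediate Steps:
o = 14 (o = -50 + 64 = 14)
R(P) = 3*P (R(P) = 2*P + P = 3*P)
L(C, g) = 13 + C + g
(385 + L(-20, X))/(R(0) + o) = (385 + (13 - 20 - 13))/(3*0 + 14) = (385 - 20)/(0 + 14) = 365/14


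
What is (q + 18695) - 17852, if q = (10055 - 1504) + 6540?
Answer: 15934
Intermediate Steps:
q = 15091 (q = 8551 + 6540 = 15091)
(q + 18695) - 17852 = (15091 + 18695) - 17852 = 33786 - 17852 = 15934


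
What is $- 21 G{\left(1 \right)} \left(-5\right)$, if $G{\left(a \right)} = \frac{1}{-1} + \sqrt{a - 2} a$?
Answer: $-105 + 105 i \approx -105.0 + 105.0 i$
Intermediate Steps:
$G{\left(a \right)} = -1 + a \sqrt{-2 + a}$ ($G{\left(a \right)} = -1 + \sqrt{-2 + a} a = -1 + a \sqrt{-2 + a}$)
$- 21 G{\left(1 \right)} \left(-5\right) = - 21 \left(-1 + 1 \sqrt{-2 + 1}\right) \left(-5\right) = - 21 \left(-1 + 1 \sqrt{-1}\right) \left(-5\right) = - 21 \left(-1 + 1 i\right) \left(-5\right) = - 21 \left(-1 + i\right) \left(-5\right) = \left(21 - 21 i\right) \left(-5\right) = -105 + 105 i$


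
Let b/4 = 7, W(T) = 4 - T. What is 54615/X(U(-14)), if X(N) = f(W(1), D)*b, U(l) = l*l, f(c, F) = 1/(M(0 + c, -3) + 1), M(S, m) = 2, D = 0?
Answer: 163845/28 ≈ 5851.6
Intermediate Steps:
b = 28 (b = 4*7 = 28)
f(c, F) = 1/3 (f(c, F) = 1/(2 + 1) = 1/3)
U(l) = l**2
X(N) = 28/3 (X(N) = (1/3)*28 = 28/3)
54615/X(U(-14)) = 54615/(28/3) = 54615*(3/28) = 163845/28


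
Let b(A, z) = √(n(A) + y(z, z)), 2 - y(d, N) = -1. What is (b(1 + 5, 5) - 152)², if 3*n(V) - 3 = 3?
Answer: (152 - √5)² ≈ 22429.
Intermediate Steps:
n(V) = 2 (n(V) = 1 + (⅓)*3 = 1 + 1 = 2)
y(d, N) = 3 (y(d, N) = 2 - 1*(-1) = 2 + 1 = 3)
b(A, z) = √5 (b(A, z) = √(2 + 3) = √5)
(b(1 + 5, 5) - 152)² = (√5 - 152)² = (-152 + √5)²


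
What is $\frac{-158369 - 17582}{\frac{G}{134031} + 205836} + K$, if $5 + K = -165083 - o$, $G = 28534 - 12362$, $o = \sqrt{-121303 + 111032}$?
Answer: $- \frac{4554540843464225}{27588421088} - i \sqrt{10271} \approx -1.6509 \cdot 10^{5} - 101.35 i$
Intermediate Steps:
$o = i \sqrt{10271}$ ($o = \sqrt{-10271} = i \sqrt{10271} \approx 101.35 i$)
$G = 16172$
$K = -165088 - i \sqrt{10271}$ ($K = -5 - \left(165083 + i \sqrt{10271}\right) = -165088 - i \sqrt{10271} \approx -1.6509 \cdot 10^{5} - 101.35 i$)
$\frac{-158369 - 17582}{\frac{G}{134031} + 205836} + K = \frac{-158369 - 17582}{\frac{16172}{134031} + 205836} - \left(165088 + i \sqrt{10271}\right) = - \frac{175951}{16172 \cdot \frac{1}{134031} + 205836} - \left(165088 + i \sqrt{10271}\right) = - \frac{175951}{\frac{16172}{134031} + 205836} - \left(165088 + i \sqrt{10271}\right) = - \frac{175951}{\frac{27588421088}{134031}} - \left(165088 + i \sqrt{10271}\right) = \left(-175951\right) \frac{134031}{27588421088} - \left(165088 + i \sqrt{10271}\right) = - \frac{23582888481}{27588421088} - \left(165088 + i \sqrt{10271}\right) = - \frac{4554540843464225}{27588421088} - i \sqrt{10271}$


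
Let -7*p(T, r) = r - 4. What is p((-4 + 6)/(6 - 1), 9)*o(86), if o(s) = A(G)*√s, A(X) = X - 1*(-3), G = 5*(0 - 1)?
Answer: 10*√86/7 ≈ 13.248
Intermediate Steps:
G = -5 (G = 5*(-1) = -5)
A(X) = 3 + X (A(X) = X + 3 = 3 + X)
o(s) = -2*√s (o(s) = (3 - 5)*√s = -2*√s)
p(T, r) = 4/7 - r/7 (p(T, r) = -(r - 4)/7 = -(-4 + r)/7 = 4/7 - r/7)
p((-4 + 6)/(6 - 1), 9)*o(86) = (4/7 - ⅐*9)*(-2*√86) = (4/7 - 9/7)*(-2*√86) = -(-10)*√86/7 = 10*√86/7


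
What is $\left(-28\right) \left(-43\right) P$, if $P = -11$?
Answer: $-13244$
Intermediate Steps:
$\left(-28\right) \left(-43\right) P = \left(-28\right) \left(-43\right) \left(-11\right) = 1204 \left(-11\right) = -13244$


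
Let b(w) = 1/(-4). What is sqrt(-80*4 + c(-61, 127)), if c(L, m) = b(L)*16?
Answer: 18*I ≈ 18.0*I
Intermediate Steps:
b(w) = -1/4
c(L, m) = -4 (c(L, m) = -1/4*16 = -4)
sqrt(-80*4 + c(-61, 127)) = sqrt(-80*4 - 4) = sqrt(-320 - 4) = sqrt(-324) = 18*I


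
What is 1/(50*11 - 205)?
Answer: 1/345 ≈ 0.0028986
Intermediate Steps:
1/(50*11 - 205) = 1/(550 - 205) = 1/345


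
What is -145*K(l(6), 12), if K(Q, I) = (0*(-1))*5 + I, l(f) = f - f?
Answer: -1740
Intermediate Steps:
l(f) = 0
K(Q, I) = I (K(Q, I) = 0*5 + I = 0 + I = I)
-145*K(l(6), 12) = -145*12 = -1740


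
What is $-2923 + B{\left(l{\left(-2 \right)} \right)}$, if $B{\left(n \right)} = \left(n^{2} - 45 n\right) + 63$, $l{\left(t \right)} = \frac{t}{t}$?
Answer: $-2904$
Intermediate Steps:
$l{\left(t \right)} = 1$
$B{\left(n \right)} = 63 + n^{2} - 45 n$
$-2923 + B{\left(l{\left(-2 \right)} \right)} = -2923 + \left(63 + 1^{2} - 45\right) = -2923 + \left(63 + 1 - 45\right) = -2923 + 19 = -2904$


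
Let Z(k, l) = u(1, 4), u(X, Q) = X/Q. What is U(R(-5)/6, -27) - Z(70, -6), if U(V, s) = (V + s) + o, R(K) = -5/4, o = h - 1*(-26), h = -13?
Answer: -347/24 ≈ -14.458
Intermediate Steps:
Z(k, l) = ¼ (Z(k, l) = 1/4 = 1*(¼) = ¼)
o = 13 (o = -13 - 1*(-26) = -13 + 26 = 13)
R(K) = -5/4 (R(K) = -5*¼ = -5/4)
U(V, s) = 13 + V + s (U(V, s) = (V + s) + 13 = 13 + V + s)
U(R(-5)/6, -27) - Z(70, -6) = (13 - 5/4/6 - 27) - 1*¼ = (13 - 5/4*⅙ - 27) - ¼ = (13 - 5/24 - 27) - ¼ = -341/24 - ¼ = -347/24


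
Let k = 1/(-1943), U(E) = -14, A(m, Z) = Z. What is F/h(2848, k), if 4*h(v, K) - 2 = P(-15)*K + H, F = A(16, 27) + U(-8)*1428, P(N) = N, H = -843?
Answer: 38791995/408512 ≈ 94.959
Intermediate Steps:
k = -1/1943 ≈ -0.00051467
F = -19965 (F = 27 - 14*1428 = 27 - 19992 = -19965)
h(v, K) = -841/4 - 15*K/4 (h(v, K) = ½ + (-15*K - 843)/4 = ½ + (-843 - 15*K)/4 = ½ + (-843/4 - 15*K/4) = -841/4 - 15*K/4)
F/h(2848, k) = -19965/(-841/4 - 15/4*(-1/1943)) = -19965/(-841/4 + 15/7772) = -19965/(-408512/1943) = -19965*(-1943/408512) = 38791995/408512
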